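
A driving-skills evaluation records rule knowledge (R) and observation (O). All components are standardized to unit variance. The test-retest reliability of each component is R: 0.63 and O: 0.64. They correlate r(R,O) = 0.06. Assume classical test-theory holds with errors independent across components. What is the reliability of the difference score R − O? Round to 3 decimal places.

Var(R−O) = 1 + 1 − 2·0.06 = 2 − 0.12 = 1.88.
With uncorrelated errors the cross-covariances are all true-score covariance, so they carry over unchanged; only the diagonal terms shrink to ρᵢσᵢ².
True-score variance = [0.63 + 0.64] − 0.12 = 1.27 − 0.12 = 1.15.
Reliability = 1.15 / 1.88 = 0.612.

0.612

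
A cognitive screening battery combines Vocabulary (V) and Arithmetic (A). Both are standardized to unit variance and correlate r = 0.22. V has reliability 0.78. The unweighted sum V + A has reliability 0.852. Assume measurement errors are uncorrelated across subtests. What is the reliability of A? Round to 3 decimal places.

Var(V+A) = 2 + 2·0.22 = 2.440.
True-score variance = ρ_V + ρ_A + 2·0.22, so 0.852 = (0.78 + ρ_A + 0.44) / 2.440.
ρ_A = 0.852·2.440 − 0.78 − 0.44 = 0.859.

0.859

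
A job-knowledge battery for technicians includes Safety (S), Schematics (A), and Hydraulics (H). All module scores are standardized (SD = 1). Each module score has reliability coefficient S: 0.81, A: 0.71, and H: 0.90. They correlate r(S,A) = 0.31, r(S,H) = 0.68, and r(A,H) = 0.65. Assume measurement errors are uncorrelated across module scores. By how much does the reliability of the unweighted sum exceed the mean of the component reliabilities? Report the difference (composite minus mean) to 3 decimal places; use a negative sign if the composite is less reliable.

Var(sum) = 3 + 3.28 = 6.28; true-score variance = 2.42 + 3.28 = 5.7; composite reliability = 0.9076.
Mean component reliability = 0.8067.
Difference = 0.9076 − 0.8067 = 0.101.

0.101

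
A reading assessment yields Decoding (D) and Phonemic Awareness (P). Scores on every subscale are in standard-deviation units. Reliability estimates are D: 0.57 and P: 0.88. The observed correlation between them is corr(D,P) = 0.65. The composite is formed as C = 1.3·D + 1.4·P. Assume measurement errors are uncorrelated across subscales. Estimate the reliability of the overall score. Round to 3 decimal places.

Var(C) = 1.3² + 1.4² + 2·[1.82·0.65] = 3.65 + 2.366 = 6.016.
Under uncorrelated errors the observed covariances equal the true-score covariances, so only the own-variance terms attenuate.
True-score variance = [1.3²·0.57 + 1.4²·0.88] + 2.366 = 2.6881 + 2.366 = 5.0541.
Reliability = 5.0541 / 6.016 = 0.840.

0.840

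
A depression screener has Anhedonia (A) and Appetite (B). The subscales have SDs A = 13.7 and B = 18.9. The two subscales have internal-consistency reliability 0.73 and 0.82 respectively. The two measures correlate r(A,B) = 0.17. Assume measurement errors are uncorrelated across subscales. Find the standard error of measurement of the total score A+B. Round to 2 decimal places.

10.72

Var(total) = 544.9 + 88.0362 = 632.936.
True-score variance = 429.926 + 88.0362 = 517.962, so reliability = 0.8183.
Error variance = 632.936 − 517.962 = 114.974; SEM = √114.974 = 10.72.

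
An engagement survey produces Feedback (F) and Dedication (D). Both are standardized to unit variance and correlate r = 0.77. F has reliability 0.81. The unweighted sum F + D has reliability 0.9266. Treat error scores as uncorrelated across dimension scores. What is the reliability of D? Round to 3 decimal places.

Var(F+D) = 2 + 2·0.77 = 3.540.
True-score variance = ρ_F + ρ_D + 2·0.77, so 0.9266 = (0.81 + ρ_D + 1.54) / 3.540.
ρ_D = 0.9266·3.540 − 0.81 − 1.54 = 0.930.

0.930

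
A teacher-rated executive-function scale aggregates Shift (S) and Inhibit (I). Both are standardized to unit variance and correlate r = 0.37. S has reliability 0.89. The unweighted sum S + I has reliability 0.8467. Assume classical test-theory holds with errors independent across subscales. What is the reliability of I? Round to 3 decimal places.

0.690

Var(S+I) = 2 + 2·0.37 = 2.740.
True-score variance = ρ_S + ρ_I + 2·0.37, so 0.8467 = (0.89 + ρ_I + 0.74) / 2.740.
ρ_I = 0.8467·2.740 − 0.89 − 0.74 = 0.690.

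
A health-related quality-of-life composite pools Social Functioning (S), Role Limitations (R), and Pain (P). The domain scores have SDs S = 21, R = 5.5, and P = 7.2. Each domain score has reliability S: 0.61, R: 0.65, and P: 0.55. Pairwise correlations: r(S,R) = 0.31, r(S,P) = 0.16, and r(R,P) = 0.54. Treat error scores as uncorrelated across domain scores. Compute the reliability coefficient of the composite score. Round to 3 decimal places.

0.700

Var(S+R+P) = 21² + 5.5² + 7.2² + 2·[21·5.5·0.31 + 21·7.2·0.16 + 5.5·7.2·0.54] = 523.09 + 162.762 = 685.852.
Because errors are independent across components, Cov(Tᵢ,Tⱼ) = Cov(Xᵢ,Xⱼ); the off-diagonal part of the true-score variance is the same as above.
True-score variance = [21²·0.61 + 5.5²·0.65 + 7.2²·0.55] + 162.762 = 317.185 + 162.762 = 479.947.
Reliability = 479.947 / 685.852 = 0.700.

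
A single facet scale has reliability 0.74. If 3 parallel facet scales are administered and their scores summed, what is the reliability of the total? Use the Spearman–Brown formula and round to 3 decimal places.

ρ_k = kρ / (1 + (k−1)ρ) = 3·0.74 / (1 + 2·0.74) = 2.220 / 2.480 = 0.895.

0.895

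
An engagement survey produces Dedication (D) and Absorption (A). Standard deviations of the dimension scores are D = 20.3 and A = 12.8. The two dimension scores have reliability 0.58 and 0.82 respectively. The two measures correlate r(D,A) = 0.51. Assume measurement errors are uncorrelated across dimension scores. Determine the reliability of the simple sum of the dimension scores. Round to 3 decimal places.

Var(D+A) = 20.3² + 12.8² + 2·[20.3·12.8·0.51] = 575.93 + 265.037 = 840.967.
With uncorrelated errors the cross-covariances are all true-score covariance, so they carry over unchanged; only the diagonal terms shrink to ρᵢσᵢ².
True-score variance = [20.3²·0.58 + 12.8²·0.82] + 265.037 = 373.361 + 265.037 = 638.398.
Reliability = 638.398 / 840.967 = 0.759.

0.759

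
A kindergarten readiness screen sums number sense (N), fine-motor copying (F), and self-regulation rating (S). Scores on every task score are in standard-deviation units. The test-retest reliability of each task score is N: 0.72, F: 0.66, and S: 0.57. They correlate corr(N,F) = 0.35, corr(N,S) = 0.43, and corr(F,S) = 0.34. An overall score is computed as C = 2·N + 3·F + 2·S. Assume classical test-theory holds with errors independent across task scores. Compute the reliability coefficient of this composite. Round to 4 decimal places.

Var(C) = 2² + 3² + 2² + 2·[6·0.35 + 4·0.43 + 6·0.34] = 17 + 11.72 = 28.72.
Because errors are independent across components, Cov(Tᵢ,Tⱼ) = Cov(Xᵢ,Xⱼ); the off-diagonal part of the true-score variance is the same as above.
True-score variance = [2²·0.72 + 3²·0.66 + 2²·0.57] + 11.72 = 11.1 + 11.72 = 22.82.
Reliability = 22.82 / 28.72 = 0.7946.

0.7946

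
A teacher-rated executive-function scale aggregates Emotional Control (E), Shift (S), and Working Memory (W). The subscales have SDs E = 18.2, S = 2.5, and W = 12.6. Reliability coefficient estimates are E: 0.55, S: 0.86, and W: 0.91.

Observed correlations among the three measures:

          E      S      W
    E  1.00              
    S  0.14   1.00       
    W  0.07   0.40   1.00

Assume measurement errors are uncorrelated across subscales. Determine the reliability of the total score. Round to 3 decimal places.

Var(E+S+W) = 18.2² + 2.5² + 12.6² + 2·[18.2·2.5·0.14 + 18.2·12.6·0.07 + 2.5·12.6·0.40] = 496.25 + 70.0448 = 566.295.
Under uncorrelated errors the observed covariances equal the true-score covariances, so only the own-variance terms attenuate.
True-score variance = [18.2²·0.55 + 2.5²·0.86 + 12.6²·0.91] + 70.0448 = 332.029 + 70.0448 = 402.073.
Reliability = 402.073 / 566.295 = 0.710.

0.710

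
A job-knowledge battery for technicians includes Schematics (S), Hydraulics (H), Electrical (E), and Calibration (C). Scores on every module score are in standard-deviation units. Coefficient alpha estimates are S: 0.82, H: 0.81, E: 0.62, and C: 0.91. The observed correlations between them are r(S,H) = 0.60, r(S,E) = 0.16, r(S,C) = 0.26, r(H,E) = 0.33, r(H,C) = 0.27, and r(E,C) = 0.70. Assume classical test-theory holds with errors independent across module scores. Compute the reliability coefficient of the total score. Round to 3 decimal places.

Var(S+H+E+C) = 4 + 2·[0.60 + 0.16 + 0.26 + 0.33 + 0.27 + 0.70] = 4 + 4.64 = 8.64.
Under uncorrelated errors the observed covariances equal the true-score covariances, so only the own-variance terms attenuate.
True-score variance = [0.82 + 0.81 + 0.62 + 0.91] + 4.64 = 3.16 + 4.64 = 7.8.
Reliability = 7.8 / 8.64 = 0.903.

0.903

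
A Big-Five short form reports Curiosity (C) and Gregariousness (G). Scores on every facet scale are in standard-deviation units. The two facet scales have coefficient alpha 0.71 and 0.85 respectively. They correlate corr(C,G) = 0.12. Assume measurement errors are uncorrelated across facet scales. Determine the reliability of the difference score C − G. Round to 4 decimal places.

0.7500

Var(C−G) = 1 + 1 − 2·0.12 = 2 − 0.24 = 1.76.
Under uncorrelated errors the observed covariances equal the true-score covariances, so only the own-variance terms attenuate.
True-score variance = [0.71 + 0.85] − 0.24 = 1.56 − 0.24 = 1.32.
Reliability = 1.32 / 1.76 = 0.7500.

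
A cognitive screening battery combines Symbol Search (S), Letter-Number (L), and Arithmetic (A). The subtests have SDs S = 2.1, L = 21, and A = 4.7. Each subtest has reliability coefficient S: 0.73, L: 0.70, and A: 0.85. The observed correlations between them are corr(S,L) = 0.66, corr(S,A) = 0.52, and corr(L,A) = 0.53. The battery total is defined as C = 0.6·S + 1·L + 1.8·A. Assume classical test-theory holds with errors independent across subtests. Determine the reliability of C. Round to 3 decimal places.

Var(C) = 0.6²·2.1² + 21² + 1.8²·4.7² + 2·[0.6·2.1·21·0.66 + 1.08·2.1·4.7·0.52 + 1.8·21·4.7·0.53] = 514.159 + 234.333 = 748.492.
Under uncorrelated errors the observed covariances equal the true-score covariances, so only the own-variance terms attenuate.
True-score variance = [0.6²·2.1²·0.73 + 21²·0.70 + 1.8²·4.7²·0.85] + 234.333 = 370.695 + 234.333 = 605.028.
Reliability = 605.028 / 748.492 = 0.808.

0.808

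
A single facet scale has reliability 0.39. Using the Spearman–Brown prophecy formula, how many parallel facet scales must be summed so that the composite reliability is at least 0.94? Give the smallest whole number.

k ≥ ρ*(1−ρ₁)/(ρ₁(1−ρ*)) = 0.94·0.61 / (0.39·0.06) = 24.504.
Smallest integer k = 25.

25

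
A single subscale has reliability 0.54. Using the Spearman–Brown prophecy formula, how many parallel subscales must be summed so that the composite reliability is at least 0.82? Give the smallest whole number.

4

k ≥ ρ*(1−ρ₁)/(ρ₁(1−ρ*)) = 0.82·0.46 / (0.54·0.18) = 3.881.
Smallest integer k = 4.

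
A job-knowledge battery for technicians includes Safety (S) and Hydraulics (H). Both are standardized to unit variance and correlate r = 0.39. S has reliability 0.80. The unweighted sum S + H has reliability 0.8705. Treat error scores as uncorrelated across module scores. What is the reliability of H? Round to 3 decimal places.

Var(S+H) = 2 + 2·0.39 = 2.780.
True-score variance = ρ_S + ρ_H + 2·0.39, so 0.8705 = (0.80 + ρ_H + 0.78) / 2.780.
ρ_H = 0.8705·2.780 − 0.80 − 0.78 = 0.840.

0.840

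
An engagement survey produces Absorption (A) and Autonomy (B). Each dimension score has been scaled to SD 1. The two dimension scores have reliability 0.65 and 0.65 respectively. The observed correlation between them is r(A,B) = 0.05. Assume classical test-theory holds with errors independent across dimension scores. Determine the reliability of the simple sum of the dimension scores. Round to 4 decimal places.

0.6667

Var(A+B) = 2 + 2·[0.05] = 2 + 0.1 = 2.1.
With uncorrelated errors the cross-covariances are all true-score covariance, so they carry over unchanged; only the diagonal terms shrink to ρᵢσᵢ².
True-score variance = [0.65 + 0.65] + 0.1 = 1.3 + 0.1 = 1.4.
Reliability = 1.4 / 2.1 = 0.6667.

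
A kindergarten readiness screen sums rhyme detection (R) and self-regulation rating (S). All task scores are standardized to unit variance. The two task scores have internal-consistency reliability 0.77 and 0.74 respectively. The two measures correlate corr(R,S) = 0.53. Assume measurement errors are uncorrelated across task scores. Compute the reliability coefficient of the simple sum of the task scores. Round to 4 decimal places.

Var(R+S) = 2 + 2·[0.53] = 2 + 1.06 = 3.06.
Because errors are independent across components, Cov(Tᵢ,Tⱼ) = Cov(Xᵢ,Xⱼ); the off-diagonal part of the true-score variance is the same as above.
True-score variance = [0.77 + 0.74] + 1.06 = 1.51 + 1.06 = 2.57.
Reliability = 2.57 / 3.06 = 0.8399.

0.8399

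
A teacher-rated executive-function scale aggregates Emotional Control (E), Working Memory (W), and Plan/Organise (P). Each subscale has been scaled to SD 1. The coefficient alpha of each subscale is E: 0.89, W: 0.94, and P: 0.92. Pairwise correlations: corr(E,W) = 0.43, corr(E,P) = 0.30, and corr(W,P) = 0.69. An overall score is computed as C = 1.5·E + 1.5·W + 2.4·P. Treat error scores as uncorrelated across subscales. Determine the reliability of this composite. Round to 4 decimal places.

Var(C) = 1.5² + 1.5² + 2.4² + 2·[2.25·0.43 + 3.6·0.30 + 3.6·0.69] = 10.26 + 9.063 = 19.323.
With uncorrelated errors the cross-covariances are all true-score covariance, so they carry over unchanged; only the diagonal terms shrink to ρᵢσᵢ².
True-score variance = [1.5²·0.89 + 1.5²·0.94 + 2.4²·0.92] + 9.063 = 9.4167 + 9.063 = 18.4797.
Reliability = 18.4797 / 19.323 = 0.9564.

0.9564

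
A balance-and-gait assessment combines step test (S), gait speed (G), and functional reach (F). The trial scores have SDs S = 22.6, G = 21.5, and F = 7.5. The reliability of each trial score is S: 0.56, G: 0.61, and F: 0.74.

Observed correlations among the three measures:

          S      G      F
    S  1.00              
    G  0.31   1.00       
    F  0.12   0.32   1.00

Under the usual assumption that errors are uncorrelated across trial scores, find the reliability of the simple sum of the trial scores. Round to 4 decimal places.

0.7154

Var(S+G+F) = 22.6² + 21.5² + 7.5² + 2·[22.6·21.5·0.31 + 22.6·7.5·0.12 + 21.5·7.5·0.32] = 1029.26 + 445.138 = 1474.4.
Because errors are independent across components, Cov(Tᵢ,Tⱼ) = Cov(Xᵢ,Xⱼ); the off-diagonal part of the true-score variance is the same as above.
True-score variance = [22.6²·0.56 + 21.5²·0.61 + 7.5²·0.74] + 445.138 = 609.623 + 445.138 = 1054.76.
Reliability = 1054.76 / 1474.4 = 0.7154.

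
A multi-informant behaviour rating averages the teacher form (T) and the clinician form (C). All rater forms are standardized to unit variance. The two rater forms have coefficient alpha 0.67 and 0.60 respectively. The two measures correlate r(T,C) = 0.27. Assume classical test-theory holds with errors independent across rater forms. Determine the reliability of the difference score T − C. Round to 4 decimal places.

Var(T−C) = 1 + 1 − 2·0.27 = 2 − 0.54 = 1.46.
Because errors are independent across components, Cov(Tᵢ,Tⱼ) = Cov(Xᵢ,Xⱼ); the off-diagonal part of the true-score variance is the same as above.
True-score variance = [0.67 + 0.60] − 0.54 = 1.27 − 0.54 = 0.73.
Reliability = 0.73 / 1.46 = 0.5000.

0.5000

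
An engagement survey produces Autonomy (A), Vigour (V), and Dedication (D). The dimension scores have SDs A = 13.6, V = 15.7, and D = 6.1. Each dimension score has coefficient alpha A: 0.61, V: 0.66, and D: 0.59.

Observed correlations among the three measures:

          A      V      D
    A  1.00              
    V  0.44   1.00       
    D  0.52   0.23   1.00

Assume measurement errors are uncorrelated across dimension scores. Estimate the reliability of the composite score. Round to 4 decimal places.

0.7824

Var(A+V+D) = 13.6² + 15.7² + 6.1² + 2·[13.6·15.7·0.44 + 13.6·6.1·0.52 + 15.7·6.1·0.23] = 468.66 + 318.23 = 786.89.
Under uncorrelated errors the observed covariances equal the true-score covariances, so only the own-variance terms attenuate.
True-score variance = [13.6²·0.61 + 15.7²·0.66 + 6.1²·0.59] + 318.23 = 297.463 + 318.23 = 615.693.
Reliability = 615.693 / 786.89 = 0.7824.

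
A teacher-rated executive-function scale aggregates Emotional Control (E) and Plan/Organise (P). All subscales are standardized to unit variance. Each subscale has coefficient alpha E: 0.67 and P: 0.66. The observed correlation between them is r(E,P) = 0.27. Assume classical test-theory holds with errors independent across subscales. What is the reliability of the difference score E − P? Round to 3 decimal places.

Var(E−P) = 1 + 1 − 2·0.27 = 2 − 0.54 = 1.46.
Because errors are independent across components, Cov(Tᵢ,Tⱼ) = Cov(Xᵢ,Xⱼ); the off-diagonal part of the true-score variance is the same as above.
True-score variance = [0.67 + 0.66] − 0.54 = 1.33 − 0.54 = 0.79.
Reliability = 0.79 / 1.46 = 0.541.

0.541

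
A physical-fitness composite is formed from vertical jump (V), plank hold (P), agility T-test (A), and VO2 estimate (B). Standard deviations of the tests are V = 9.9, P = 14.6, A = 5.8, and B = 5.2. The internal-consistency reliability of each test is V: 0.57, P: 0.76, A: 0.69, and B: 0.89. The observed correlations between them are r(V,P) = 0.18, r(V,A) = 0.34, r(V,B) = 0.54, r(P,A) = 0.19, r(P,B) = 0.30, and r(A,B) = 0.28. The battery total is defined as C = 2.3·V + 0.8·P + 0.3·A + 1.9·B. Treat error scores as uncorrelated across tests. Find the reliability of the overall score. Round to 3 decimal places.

0.779

Var(C) = 2.3²·9.9² + 0.8²·14.6² + 0.3²·5.8² + 1.9²·5.2² + 2·[1.84·9.9·14.6·0.18 + 0.69·9.9·5.8·0.34 + 4.37·9.9·5.2·0.54 + 0.24·14.6·5.8·0.19 + 1.52·14.6·5.2·0.30 + 0.57·5.8·5.2·0.28] = 755.537 + 452.239 = 1207.78.
With uncorrelated errors the cross-covariances are all true-score covariance, so they carry over unchanged; only the diagonal terms shrink to ρᵢσᵢ².
True-score variance = [2.3²·9.9²·0.57 + 0.8²·14.6²·0.76 + 0.3²·5.8²·0.69 + 1.9²·5.2²·0.89] + 452.239 = 488.176 + 452.239 = 940.415.
Reliability = 940.415 / 1207.78 = 0.779.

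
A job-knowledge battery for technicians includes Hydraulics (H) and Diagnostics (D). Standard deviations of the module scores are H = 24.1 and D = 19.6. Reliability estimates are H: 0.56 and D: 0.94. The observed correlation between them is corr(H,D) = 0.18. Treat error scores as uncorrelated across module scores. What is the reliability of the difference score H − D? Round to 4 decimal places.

Var(H−D) = 24.1² + 19.6² − 2·24.1·19.6·0.18 = 964.97 − 170.05 = 794.92.
Because errors are independent across components, Cov(Tᵢ,Tⱼ) = Cov(Xᵢ,Xⱼ); the off-diagonal part of the true-score variance is the same as above.
True-score variance = [24.1²·0.56 + 19.6²·0.94] − 170.05 = 686.364 − 170.05 = 516.314.
Reliability = 516.314 / 794.92 = 0.6495.

0.6495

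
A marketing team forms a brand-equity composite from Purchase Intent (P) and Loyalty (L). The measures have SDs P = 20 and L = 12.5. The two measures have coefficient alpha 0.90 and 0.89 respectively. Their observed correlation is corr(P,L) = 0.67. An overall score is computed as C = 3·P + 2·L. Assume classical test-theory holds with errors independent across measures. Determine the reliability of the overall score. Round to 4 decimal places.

0.9312

Var(C) = 3²·20² + 2²·12.5² + 2·[6·20·12.5·0.67] = 4225 + 2010 = 6235.
Under uncorrelated errors the observed covariances equal the true-score covariances, so only the own-variance terms attenuate.
True-score variance = [3²·20²·0.90 + 2²·12.5²·0.89] + 2010 = 3796.25 + 2010 = 5806.25.
Reliability = 5806.25 / 6235 = 0.9312.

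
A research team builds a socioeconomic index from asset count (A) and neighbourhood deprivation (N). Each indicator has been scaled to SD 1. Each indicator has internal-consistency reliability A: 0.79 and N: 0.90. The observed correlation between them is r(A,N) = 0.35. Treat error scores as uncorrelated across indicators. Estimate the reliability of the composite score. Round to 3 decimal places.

0.885

Var(A+N) = 2 + 2·[0.35] = 2 + 0.7 = 2.7.
With uncorrelated errors the cross-covariances are all true-score covariance, so they carry over unchanged; only the diagonal terms shrink to ρᵢσᵢ².
True-score variance = [0.79 + 0.90] + 0.7 = 1.69 + 0.7 = 2.39.
Reliability = 2.39 / 2.7 = 0.885.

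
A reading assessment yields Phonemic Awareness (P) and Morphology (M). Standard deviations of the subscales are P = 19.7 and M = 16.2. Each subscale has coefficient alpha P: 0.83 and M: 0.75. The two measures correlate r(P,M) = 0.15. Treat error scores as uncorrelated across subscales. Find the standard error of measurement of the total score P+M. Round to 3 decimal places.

Var(total) = 650.53 + 95.742 = 746.272.
True-score variance = 518.945 + 95.742 = 614.687, so reliability = 0.8237.
Error variance = 746.272 − 614.687 = 131.585; SEM = √131.585 = 11.471.

11.471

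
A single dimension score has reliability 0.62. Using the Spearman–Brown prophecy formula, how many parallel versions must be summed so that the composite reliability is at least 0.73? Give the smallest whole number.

k ≥ ρ*(1−ρ₁)/(ρ₁(1−ρ*)) = 0.73·0.38 / (0.62·0.27) = 1.657.
Smallest integer k = 2.

2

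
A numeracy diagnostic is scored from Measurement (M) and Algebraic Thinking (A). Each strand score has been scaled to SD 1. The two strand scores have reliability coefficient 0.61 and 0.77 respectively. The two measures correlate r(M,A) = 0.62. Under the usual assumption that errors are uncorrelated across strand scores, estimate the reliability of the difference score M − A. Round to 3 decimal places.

Var(M−A) = 1 + 1 − 2·0.62 = 2 − 1.24 = 0.76.
Under uncorrelated errors the observed covariances equal the true-score covariances, so only the own-variance terms attenuate.
True-score variance = [0.61 + 0.77] − 1.24 = 1.38 − 1.24 = 0.14.
Reliability = 0.14 / 0.76 = 0.184.

0.184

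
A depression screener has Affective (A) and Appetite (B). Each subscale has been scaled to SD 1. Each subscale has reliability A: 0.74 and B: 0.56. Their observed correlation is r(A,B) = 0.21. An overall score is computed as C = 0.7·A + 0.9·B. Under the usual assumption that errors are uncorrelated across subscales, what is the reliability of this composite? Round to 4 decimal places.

0.6908

Var(C) = 0.7² + 0.9² + 2·[0.63·0.21] = 1.3 + 0.2646 = 1.5646.
Because errors are independent across components, Cov(Tᵢ,Tⱼ) = Cov(Xᵢ,Xⱼ); the off-diagonal part of the true-score variance is the same as above.
True-score variance = [0.7²·0.74 + 0.9²·0.56] + 0.2646 = 0.8162 + 0.2646 = 1.0808.
Reliability = 1.0808 / 1.5646 = 0.6908.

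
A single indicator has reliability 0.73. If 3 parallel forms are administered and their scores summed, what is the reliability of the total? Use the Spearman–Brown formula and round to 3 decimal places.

0.890

ρ_k = kρ / (1 + (k−1)ρ) = 3·0.73 / (1 + 2·0.73) = 2.190 / 2.460 = 0.890.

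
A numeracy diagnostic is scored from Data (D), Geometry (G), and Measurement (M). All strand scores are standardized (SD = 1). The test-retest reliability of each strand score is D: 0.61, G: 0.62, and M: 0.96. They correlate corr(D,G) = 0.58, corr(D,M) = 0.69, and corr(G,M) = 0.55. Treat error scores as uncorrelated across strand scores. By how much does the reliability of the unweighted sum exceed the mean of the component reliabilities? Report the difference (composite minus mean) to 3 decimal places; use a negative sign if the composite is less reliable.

Var(sum) = 3 + 3.64 = 6.64; true-score variance = 2.19 + 3.64 = 5.83; composite reliability = 0.8780.
Mean component reliability = 0.7300.
Difference = 0.8780 − 0.7300 = 0.148.

0.148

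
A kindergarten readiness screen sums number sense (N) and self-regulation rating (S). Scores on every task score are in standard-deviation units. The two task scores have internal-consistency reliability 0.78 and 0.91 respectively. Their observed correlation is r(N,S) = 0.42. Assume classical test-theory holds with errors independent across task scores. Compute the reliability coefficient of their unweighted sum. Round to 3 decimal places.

Var(N+S) = 2 + 2·[0.42] = 2 + 0.84 = 2.84.
Under uncorrelated errors the observed covariances equal the true-score covariances, so only the own-variance terms attenuate.
True-score variance = [0.78 + 0.91] + 0.84 = 1.69 + 0.84 = 2.53.
Reliability = 2.53 / 2.84 = 0.891.

0.891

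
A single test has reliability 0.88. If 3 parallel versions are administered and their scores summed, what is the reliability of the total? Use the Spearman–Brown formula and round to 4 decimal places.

ρ_k = kρ / (1 + (k−1)ρ) = 3·0.88 / (1 + 2·0.88) = 2.640 / 2.760 = 0.9565.

0.9565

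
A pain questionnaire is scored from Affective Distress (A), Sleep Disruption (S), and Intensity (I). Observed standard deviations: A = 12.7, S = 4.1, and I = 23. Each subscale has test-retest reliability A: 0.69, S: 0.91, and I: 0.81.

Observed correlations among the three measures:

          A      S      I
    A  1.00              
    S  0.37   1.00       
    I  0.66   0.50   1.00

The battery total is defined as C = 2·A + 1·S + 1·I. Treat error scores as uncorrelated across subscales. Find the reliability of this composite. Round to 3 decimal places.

Var(C) = 2²·12.7² + 4.1² + 23² + 2·[2·12.7·4.1·0.37 + 2·12.7·23·0.66 + 4.1·23·0.50] = 1190.97 + 942.508 = 2133.48.
Because errors are independent across components, Cov(Tᵢ,Tⱼ) = Cov(Xᵢ,Xⱼ); the off-diagonal part of the true-score variance is the same as above.
True-score variance = [2²·12.7²·0.69 + 4.1²·0.91 + 23²·0.81] + 942.508 = 888.947 + 942.508 = 1831.46.
Reliability = 1831.46 / 2133.48 = 0.858.

0.858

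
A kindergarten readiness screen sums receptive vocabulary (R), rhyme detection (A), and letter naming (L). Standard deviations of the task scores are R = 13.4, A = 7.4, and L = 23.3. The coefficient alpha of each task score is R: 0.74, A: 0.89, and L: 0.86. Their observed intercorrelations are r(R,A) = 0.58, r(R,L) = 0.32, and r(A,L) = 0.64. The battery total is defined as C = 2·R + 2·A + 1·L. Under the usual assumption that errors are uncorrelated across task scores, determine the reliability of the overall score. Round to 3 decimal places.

Var(C) = 2²·13.4² + 2²·7.4² + 23.3² + 2·[4·13.4·7.4·0.58 + 2·13.4·23.3·0.32 + 2·7.4·23.3·0.64] = 1480.17 + 1301.14 = 2781.31.
Because errors are independent across components, Cov(Tᵢ,Tⱼ) = Cov(Xᵢ,Xⱼ); the off-diagonal part of the true-score variance is the same as above.
True-score variance = [2²·13.4²·0.74 + 2²·7.4²·0.89 + 23.3²·0.86] + 1301.14 = 1193.33 + 1301.14 = 2494.47.
Reliability = 2494.47 / 2781.31 = 0.897.

0.897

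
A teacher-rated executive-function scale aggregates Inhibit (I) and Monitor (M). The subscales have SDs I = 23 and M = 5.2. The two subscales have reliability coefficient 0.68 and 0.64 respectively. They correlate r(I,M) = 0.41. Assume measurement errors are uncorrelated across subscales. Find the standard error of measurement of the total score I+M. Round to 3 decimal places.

13.380

Var(total) = 556.04 + 98.072 = 654.112.
True-score variance = 377.026 + 98.072 = 475.098, so reliability = 0.7263.
Error variance = 654.112 − 475.098 = 179.014; SEM = √179.014 = 13.380.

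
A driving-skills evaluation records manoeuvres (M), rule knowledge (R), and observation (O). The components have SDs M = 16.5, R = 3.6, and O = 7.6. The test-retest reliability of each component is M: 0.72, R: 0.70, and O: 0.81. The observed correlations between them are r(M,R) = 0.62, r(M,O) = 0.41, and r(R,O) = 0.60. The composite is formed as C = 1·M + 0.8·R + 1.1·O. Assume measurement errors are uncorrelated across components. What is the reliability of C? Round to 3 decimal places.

Var(C) = 16.5² + 0.8²·3.6² + 1.1²·7.6² + 2·[0.8·16.5·3.6·0.62 + 1.1·16.5·7.6·0.41 + 0.88·3.6·7.6·0.60] = 350.434 + 200.928 = 551.362.
Under uncorrelated errors the observed covariances equal the true-score covariances, so only the own-variance terms attenuate.
True-score variance = [16.5²·0.72 + 0.8²·3.6²·0.70 + 1.1²·7.6²·0.81] + 200.928 = 258.437 + 200.928 = 459.364.
Reliability = 459.364 / 551.362 = 0.833.

0.833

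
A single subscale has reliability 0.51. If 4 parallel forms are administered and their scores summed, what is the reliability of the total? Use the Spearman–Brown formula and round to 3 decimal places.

ρ_k = kρ / (1 + (k−1)ρ) = 4·0.51 / (1 + 3·0.51) = 2.040 / 2.530 = 0.806.

0.806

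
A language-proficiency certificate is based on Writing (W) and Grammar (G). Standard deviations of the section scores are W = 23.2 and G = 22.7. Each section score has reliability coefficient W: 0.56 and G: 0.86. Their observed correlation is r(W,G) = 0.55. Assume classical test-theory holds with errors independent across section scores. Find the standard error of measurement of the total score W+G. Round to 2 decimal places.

17.58

Var(total) = 1053.53 + 579.304 = 1632.83.
True-score variance = 744.564 + 579.304 = 1323.87, so reliability = 0.8108.
Error variance = 1632.83 − 1323.87 = 308.966; SEM = √308.966 = 17.58.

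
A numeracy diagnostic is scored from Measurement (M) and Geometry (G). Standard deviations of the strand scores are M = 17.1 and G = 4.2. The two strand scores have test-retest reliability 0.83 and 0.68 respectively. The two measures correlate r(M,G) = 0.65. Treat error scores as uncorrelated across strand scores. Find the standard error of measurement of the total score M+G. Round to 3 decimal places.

Var(total) = 310.05 + 93.366 = 403.416.
True-score variance = 254.696 + 93.366 = 348.062, so reliability = 0.8628.
Error variance = 403.416 − 348.062 = 55.3545; SEM = √55.3545 = 7.440.

7.440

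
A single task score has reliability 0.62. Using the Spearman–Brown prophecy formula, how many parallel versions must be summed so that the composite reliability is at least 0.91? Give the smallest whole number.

k ≥ ρ*(1−ρ₁)/(ρ₁(1−ρ*)) = 0.91·0.38 / (0.62·0.09) = 6.197.
Smallest integer k = 7.

7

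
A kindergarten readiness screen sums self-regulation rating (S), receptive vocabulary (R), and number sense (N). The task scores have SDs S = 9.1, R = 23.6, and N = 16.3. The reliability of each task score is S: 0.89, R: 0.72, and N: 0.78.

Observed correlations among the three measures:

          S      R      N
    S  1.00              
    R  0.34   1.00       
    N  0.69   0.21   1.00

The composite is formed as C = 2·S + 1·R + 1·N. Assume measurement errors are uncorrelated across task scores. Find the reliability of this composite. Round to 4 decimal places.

0.8756

Var(C) = 2²·9.1² + 23.6² + 16.3² + 2·[2·9.1·23.6·0.34 + 2·9.1·16.3·0.69 + 23.6·16.3·0.21] = 1153.89 + 863.03 = 2016.92.
Under uncorrelated errors the observed covariances equal the true-score covariances, so only the own-variance terms attenuate.
True-score variance = [2²·9.1²·0.89 + 23.6²·0.72 + 16.3²·0.78] + 863.03 = 903.053 + 863.03 = 1766.08.
Reliability = 1766.08 / 2016.92 = 0.8756.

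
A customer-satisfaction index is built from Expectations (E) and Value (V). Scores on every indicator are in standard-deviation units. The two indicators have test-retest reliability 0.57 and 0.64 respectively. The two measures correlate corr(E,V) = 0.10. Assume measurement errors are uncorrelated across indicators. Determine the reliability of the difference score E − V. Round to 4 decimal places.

0.5611

Var(E−V) = 1 + 1 − 2·0.10 = 2 − 0.2 = 1.8.
Because errors are independent across components, Cov(Tᵢ,Tⱼ) = Cov(Xᵢ,Xⱼ); the off-diagonal part of the true-score variance is the same as above.
True-score variance = [0.57 + 0.64] − 0.2 = 1.21 − 0.2 = 1.01.
Reliability = 1.01 / 1.8 = 0.5611.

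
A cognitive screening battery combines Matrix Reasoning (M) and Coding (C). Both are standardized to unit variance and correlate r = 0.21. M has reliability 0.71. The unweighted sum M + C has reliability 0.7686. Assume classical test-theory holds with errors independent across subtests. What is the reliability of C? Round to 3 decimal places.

0.730

Var(M+C) = 2 + 2·0.21 = 2.420.
True-score variance = ρ_M + ρ_C + 2·0.21, so 0.7686 = (0.71 + ρ_C + 0.42) / 2.420.
ρ_C = 0.7686·2.420 − 0.71 − 0.42 = 0.730.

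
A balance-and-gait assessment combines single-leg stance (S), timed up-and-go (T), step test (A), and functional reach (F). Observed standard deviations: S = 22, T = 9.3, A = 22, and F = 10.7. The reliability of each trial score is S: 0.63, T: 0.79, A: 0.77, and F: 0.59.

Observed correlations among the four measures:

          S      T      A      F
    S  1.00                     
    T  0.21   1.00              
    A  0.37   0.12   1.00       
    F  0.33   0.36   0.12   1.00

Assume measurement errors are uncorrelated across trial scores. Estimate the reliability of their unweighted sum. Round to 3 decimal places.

0.817

Var(S+T+A+F) = 22² + 9.3² + 22² + 10.7² + 2·[22·9.3·0.21 + 22·22·0.37 + 22·10.7·0.33 + 9.3·22·0.12 + 9.3·10.7·0.36 + 22·10.7·0.12] = 1168.98 + 776.703 = 1945.68.
Because errors are independent across components, Cov(Tᵢ,Tⱼ) = Cov(Xᵢ,Xⱼ); the off-diagonal part of the true-score variance is the same as above.
True-score variance = [22²·0.63 + 9.3²·0.79 + 22²·0.77 + 10.7²·0.59] + 776.703 = 813.476 + 776.703 = 1590.18.
Reliability = 1590.18 / 1945.68 = 0.817.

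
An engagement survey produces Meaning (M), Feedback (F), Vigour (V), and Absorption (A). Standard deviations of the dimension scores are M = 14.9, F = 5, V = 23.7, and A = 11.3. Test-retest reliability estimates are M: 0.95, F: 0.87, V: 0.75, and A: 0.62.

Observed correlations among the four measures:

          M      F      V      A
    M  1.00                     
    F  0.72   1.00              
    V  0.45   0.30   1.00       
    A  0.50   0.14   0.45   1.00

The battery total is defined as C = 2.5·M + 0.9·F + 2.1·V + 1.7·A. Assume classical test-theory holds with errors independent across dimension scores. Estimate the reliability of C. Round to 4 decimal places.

0.8947

Var(C) = 2.5²·14.9² + 0.9²·5² + 2.1²·23.7² + 1.7²·11.3² + 2·[2.25·14.9·5·0.72 + 5.25·14.9·23.7·0.45 + 4.25·14.9·11.3·0.50 + 1.89·5·23.7·0.30 + 1.53·5·11.3·0.14 + 3.57·23.7·11.3·0.45] = 4253.89 + 3644.55 = 7898.44.
Under uncorrelated errors the observed covariances equal the true-score covariances, so only the own-variance terms attenuate.
True-score variance = [2.5²·14.9²·0.95 + 0.9²·5²·0.87 + 2.1²·23.7²·0.75 + 1.7²·11.3²·0.62] + 3644.55 = 3422.39 + 3644.55 = 7066.94.
Reliability = 7066.94 / 7898.44 = 0.8947.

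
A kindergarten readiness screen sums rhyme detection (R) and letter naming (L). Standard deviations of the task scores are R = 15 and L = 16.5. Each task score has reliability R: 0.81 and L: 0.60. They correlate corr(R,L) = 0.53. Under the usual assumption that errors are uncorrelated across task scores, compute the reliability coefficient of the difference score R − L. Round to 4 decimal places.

Var(R−L) = 15² + 16.5² − 2·15·16.5·0.53 = 497.25 − 262.35 = 234.9.
With uncorrelated errors the cross-covariances are all true-score covariance, so they carry over unchanged; only the diagonal terms shrink to ρᵢσᵢ².
True-score variance = [15²·0.81 + 16.5²·0.60] − 262.35 = 345.6 − 262.35 = 83.25.
Reliability = 83.25 / 234.9 = 0.3544.

0.3544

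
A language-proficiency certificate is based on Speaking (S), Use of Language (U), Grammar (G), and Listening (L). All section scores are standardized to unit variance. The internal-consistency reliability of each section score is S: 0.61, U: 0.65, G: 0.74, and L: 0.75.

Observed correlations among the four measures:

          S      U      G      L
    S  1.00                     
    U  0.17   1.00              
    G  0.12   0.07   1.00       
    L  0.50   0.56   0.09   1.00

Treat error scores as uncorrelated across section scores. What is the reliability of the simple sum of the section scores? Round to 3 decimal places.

Var(S+U+G+L) = 4 + 2·[0.17 + 0.12 + 0.50 + 0.07 + 0.56 + 0.09] = 4 + 3.02 = 7.02.
Because errors are independent across components, Cov(Tᵢ,Tⱼ) = Cov(Xᵢ,Xⱼ); the off-diagonal part of the true-score variance is the same as above.
True-score variance = [0.61 + 0.65 + 0.74 + 0.75] + 3.02 = 2.75 + 3.02 = 5.77.
Reliability = 5.77 / 7.02 = 0.822.

0.822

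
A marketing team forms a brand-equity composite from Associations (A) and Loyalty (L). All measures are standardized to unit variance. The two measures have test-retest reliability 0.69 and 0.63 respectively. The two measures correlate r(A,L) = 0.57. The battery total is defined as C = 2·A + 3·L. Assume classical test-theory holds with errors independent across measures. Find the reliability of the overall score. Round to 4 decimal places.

0.7697

Var(C) = 2² + 3² + 2·[6·0.57] = 13 + 6.84 = 19.84.
Under uncorrelated errors the observed covariances equal the true-score covariances, so only the own-variance terms attenuate.
True-score variance = [2²·0.69 + 3²·0.63] + 6.84 = 8.43 + 6.84 = 15.27.
Reliability = 15.27 / 19.84 = 0.7697.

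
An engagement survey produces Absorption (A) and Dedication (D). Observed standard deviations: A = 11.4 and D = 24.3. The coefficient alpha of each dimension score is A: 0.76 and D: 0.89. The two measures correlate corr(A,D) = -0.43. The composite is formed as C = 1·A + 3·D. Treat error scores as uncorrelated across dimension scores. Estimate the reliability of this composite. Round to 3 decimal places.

Var(C) = 11.4² + 3²·24.3² + 2·[3·11.4·24.3·(-0.43)] = 5444.37 − 714.712 = 4729.66.
Because errors are independent across components, Cov(Tᵢ,Tⱼ) = Cov(Xᵢ,Xⱼ); the off-diagonal part of the true-score variance is the same as above.
True-score variance = [11.4²·0.76 + 3²·24.3²·0.89] − 714.712 = 4828.59 − 714.712 = 4113.88.
Reliability = 4113.88 / 4729.66 = 0.870.

0.870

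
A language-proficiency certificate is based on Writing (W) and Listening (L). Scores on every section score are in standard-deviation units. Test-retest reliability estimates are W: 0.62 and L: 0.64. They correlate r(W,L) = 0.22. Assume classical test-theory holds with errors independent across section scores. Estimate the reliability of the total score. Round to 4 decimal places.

Var(W+L) = 2 + 2·[0.22] = 2 + 0.44 = 2.44.
With uncorrelated errors the cross-covariances are all true-score covariance, so they carry over unchanged; only the diagonal terms shrink to ρᵢσᵢ².
True-score variance = [0.62 + 0.64] + 0.44 = 1.26 + 0.44 = 1.7.
Reliability = 1.7 / 2.44 = 0.6967.

0.6967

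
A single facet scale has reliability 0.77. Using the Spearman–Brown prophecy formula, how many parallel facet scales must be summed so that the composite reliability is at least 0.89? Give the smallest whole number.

3

k ≥ ρ*(1−ρ₁)/(ρ₁(1−ρ*)) = 0.89·0.23 / (0.77·0.11) = 2.417.
Smallest integer k = 3.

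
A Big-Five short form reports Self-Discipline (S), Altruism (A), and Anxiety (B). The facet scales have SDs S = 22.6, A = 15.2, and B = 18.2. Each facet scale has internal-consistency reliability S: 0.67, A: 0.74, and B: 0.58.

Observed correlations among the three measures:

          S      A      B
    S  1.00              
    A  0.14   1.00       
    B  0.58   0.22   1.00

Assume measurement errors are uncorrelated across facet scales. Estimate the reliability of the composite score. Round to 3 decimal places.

0.792

Var(S+A+B) = 22.6² + 15.2² + 18.2² + 2·[22.6·15.2·0.14 + 22.6·18.2·0.58 + 15.2·18.2·0.22] = 1073.04 + 695.038 = 1768.08.
Because errors are independent across components, Cov(Tᵢ,Tⱼ) = Cov(Xᵢ,Xⱼ); the off-diagonal part of the true-score variance is the same as above.
True-score variance = [22.6²·0.67 + 15.2²·0.74 + 18.2²·0.58] + 695.038 = 705.298 + 695.038 = 1400.34.
Reliability = 1400.34 / 1768.08 = 0.792.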